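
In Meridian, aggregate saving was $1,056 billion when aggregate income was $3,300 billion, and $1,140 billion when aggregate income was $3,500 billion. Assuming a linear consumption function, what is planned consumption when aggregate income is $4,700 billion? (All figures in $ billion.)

MPS = ΔS/ΔY = (1140 − 1056)/(3500 − 3300) = 84/200 = 0.42
MPC = 1 − MPS = 0.58
Autonomous saving = 1056 − 0.42(3300) = -330, so a = 330
C = 330 + 0.58(4700) = 330 + 2726 = 3056

C = 3056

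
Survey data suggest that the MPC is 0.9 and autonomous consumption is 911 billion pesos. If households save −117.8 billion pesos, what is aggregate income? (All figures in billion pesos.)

Y = 7932

S = Y − C = -911 + 0.1Y
-911 + 0.1Y = -117.8, so 0.1Y = 793.2 and Y = 7932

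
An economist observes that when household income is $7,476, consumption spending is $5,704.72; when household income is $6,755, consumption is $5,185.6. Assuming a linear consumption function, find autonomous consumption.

a = 322

MPC = ΔC/ΔY = (5704.72 − 5185.6)/(7476 − 6755) = 519.12/721 = 0.72
a = C − MPC·Y = 5185.6 − 0.72(6755) = 5185.6 − 4863.6 = 322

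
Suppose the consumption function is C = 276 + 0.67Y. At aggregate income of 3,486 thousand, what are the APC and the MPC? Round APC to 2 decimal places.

MPC = 0.67 (the slope of the consumption function)
C = 276 + 0.67(3486) = 2611.62, so APC = 2611.62/3486 = 0.75

APC = 0.75; MPC = 0.67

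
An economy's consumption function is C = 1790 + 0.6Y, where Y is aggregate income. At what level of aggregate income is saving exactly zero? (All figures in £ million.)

Y = 4475

At break-even, C = Y: 1790 + 0.6Y = Y
0.4Y = 1790, so Y = 1790/0.4 = 4475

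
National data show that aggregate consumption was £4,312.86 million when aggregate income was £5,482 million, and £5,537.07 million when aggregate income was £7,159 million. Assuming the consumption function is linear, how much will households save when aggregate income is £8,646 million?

MPC = (5537.07 − 4312.86)/(7159 − 5482) = 1224.21/1677 = 0.73
a = 4312.86 − 0.73(5482) = 4312.86 − 4001.86 = 311
C = 311 + 0.73(8646) = 6622.58
S = 8646 − 6622.58 = 2023.42

S = 2023.42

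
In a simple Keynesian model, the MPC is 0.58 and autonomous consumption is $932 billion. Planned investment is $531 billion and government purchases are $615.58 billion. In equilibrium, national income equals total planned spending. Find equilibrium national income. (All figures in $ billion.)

Y = C + I + G = 932 + 0.58Y + 531 + 615.58
Y − 0.58Y = 2078.58
0.42Y = 2078.58, so Y = 2078.58/0.42 = 4949

Y = 4949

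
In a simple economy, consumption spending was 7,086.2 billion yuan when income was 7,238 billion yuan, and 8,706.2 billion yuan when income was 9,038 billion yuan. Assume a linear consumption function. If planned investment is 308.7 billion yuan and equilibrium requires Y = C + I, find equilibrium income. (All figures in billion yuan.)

Y = 8807

MPC = (8706.2 − 7086.2)/(9038 − 7238) = 1620/1800 = 0.9
a = 7086.2 − 0.9(7238) = 572
Equilibrium: Y = 572 + 0.9Y + 308.7
0.1Y = 880.7, so Y = 880.7/0.1 = 8807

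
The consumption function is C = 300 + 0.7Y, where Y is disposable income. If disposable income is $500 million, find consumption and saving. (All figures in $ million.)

C = 650; S = -150

C = 300 + 0.7(500) = 300 + 350 = 650
S = Y − C = 500 − 650 = -150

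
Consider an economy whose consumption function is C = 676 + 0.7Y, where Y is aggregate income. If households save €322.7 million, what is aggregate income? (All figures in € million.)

Y = 3329

S = Y − C = -676 + 0.3Y
-676 + 0.3Y = 322.7, so 0.3Y = 998.7 and Y = 3329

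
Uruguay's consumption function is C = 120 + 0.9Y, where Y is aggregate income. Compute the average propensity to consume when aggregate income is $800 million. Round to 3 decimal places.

C = 120 + 0.9(800) = 840
APC = C/Y = 840/800 = 1.050

APC = 1.050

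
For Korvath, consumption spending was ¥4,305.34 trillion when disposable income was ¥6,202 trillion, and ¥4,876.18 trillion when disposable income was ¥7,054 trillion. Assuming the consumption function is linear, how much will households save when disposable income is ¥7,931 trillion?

MPC = (4876.18 − 4305.34)/(7054 − 6202) = 570.84/852 = 0.67
a = 4305.34 − 0.67(6202) = 4305.34 − 4155.34 = 150
C = 150 + 0.67(7931) = 5463.77
S = 7931 − 5463.77 = 2467.23

S = 2467.23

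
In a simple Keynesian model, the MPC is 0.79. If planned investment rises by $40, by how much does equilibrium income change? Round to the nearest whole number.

ΔY ≈ 190

The multiplier is 1/(1 − MPC) = 1/0.21.
ΔY = 40/0.21 = 190.48 ≈ 190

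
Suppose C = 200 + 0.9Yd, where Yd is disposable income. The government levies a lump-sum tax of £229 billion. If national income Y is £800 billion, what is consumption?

Yd = Y − T = 800 − 229 = 571
C = 200 + 0.9(571) = 200 + 513.9 = 713.9

C = 713.9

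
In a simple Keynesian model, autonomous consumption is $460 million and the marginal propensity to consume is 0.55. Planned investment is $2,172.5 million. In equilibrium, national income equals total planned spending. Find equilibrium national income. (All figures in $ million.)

Y = C + I = 460 + 0.55Y + 2172.5
Y − 0.55Y = 2632.5
0.45Y = 2632.5, so Y = 2632.5/0.45 = 5850

Y = 5850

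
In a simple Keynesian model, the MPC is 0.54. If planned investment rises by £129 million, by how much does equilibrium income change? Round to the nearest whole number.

ΔY ≈ 280

The multiplier is 1/(1 − MPC) = 1/0.46.
ΔY = 129/0.46 = 280.43 ≈ 280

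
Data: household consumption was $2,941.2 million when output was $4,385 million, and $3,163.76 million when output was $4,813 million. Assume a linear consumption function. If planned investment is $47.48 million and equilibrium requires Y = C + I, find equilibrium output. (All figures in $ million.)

Y = 1476

MPC = (3163.76 − 2941.2)/(4813 − 4385) = 222.56/428 = 0.52
a = 2941.2 − 0.52(4385) = 661
Equilibrium: Y = 661 + 0.52Y + 47.48
0.48Y = 708.48, so Y = 708.48/0.48 = 1476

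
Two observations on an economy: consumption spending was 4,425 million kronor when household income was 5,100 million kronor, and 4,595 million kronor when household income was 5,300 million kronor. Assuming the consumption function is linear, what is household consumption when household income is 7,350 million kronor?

C = 6337.5

MPC = (4595 − 4425)/(5300 − 5100) = 170/200 = 0.85
a = 4425 − 0.85(5100) = 4425 − 4335 = 90
C = 90 + 0.85(7350) = 90 + 6247.5 = 6337.5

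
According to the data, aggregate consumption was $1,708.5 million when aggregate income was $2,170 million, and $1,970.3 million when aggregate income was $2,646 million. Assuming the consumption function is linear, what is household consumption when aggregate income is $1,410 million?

MPC = (1970.3 − 1708.5)/(2646 − 2170) = 261.8/476 = 0.55
a = 1708.5 − 0.55(2170) = 1708.5 − 1193.5 = 515
C = 515 + 0.55(1410) = 515 + 775.5 = 1290.5

C = 1290.5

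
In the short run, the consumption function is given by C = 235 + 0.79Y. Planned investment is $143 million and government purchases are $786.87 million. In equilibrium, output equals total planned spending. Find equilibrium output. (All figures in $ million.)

Y = 5547

Y = C + I + G = 235 + 0.79Y + 143 + 786.87
Y − 0.79Y = 1164.87
0.21Y = 1164.87, so Y = 1164.87/0.21 = 5547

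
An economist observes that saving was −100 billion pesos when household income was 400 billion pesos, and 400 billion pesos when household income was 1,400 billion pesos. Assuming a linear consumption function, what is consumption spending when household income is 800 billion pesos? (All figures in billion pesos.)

MPS = ΔS/ΔY = (400 − (-100))/(1400 − 400) = 500/1000 = 0.5
MPC = 1 − MPS = 0.5
Autonomous saving = -100 − 0.5(400) = -300, so a = 300
C = 300 + 0.5(800) = 300 + 400 = 700

C = 700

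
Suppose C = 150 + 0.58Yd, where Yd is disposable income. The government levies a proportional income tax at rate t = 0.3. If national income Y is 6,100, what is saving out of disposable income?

Yd = (1 − 0.3)(6100) = 0.7(6100) = 4270
C = 150 + 0.58(4270) = 150 + 2476.6 = 2626.6
S = Yd − C = 4270 − 2626.6 = 1643.4

S = 1643.4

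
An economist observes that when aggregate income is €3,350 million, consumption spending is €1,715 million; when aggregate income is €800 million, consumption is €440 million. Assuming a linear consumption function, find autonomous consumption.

a = 40

MPC = ΔC/ΔY = (1715 − 440)/(3350 − 800) = 1275/2550 = 0.5
a = C − MPC·Y = 440 − 0.5(800) = 440 − 400 = 40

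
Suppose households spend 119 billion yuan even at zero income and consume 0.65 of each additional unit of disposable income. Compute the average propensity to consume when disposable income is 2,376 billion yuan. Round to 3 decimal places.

APC = 0.700

C = 119 + 0.65(2376) = 1663.4
APC = C/Y = 1663.4/2376 = 0.700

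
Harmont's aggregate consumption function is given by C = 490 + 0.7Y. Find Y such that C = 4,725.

Y = 6050

490 + 0.7Y = 4725
0.7Y = 4235, so Y = 4235/0.7 = 6050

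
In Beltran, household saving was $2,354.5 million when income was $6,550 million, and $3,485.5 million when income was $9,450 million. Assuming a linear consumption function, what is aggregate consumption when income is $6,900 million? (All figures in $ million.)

MPS = ΔS/ΔY = (3485.5 − 2354.5)/(9450 − 6550) = 1131/2900 = 0.39
MPC = 1 − MPS = 0.61
Autonomous saving = 2354.5 − 0.39(6550) = -200, so a = 200
C = 200 + 0.61(6900) = 200 + 4209 = 4409

C = 4409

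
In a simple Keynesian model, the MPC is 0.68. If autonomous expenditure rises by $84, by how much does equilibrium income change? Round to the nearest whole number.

ΔY ≈ 263

The multiplier is 1/(1 − MPC) = 1/0.32.
ΔY = 84/0.32 = 262.50 ≈ 263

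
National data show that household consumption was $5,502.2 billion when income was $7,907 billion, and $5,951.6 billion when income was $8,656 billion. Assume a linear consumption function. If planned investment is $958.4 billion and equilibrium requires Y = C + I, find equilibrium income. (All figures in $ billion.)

Y = 4291

MPC = (5951.6 − 5502.2)/(8656 − 7907) = 449.4/749 = 0.6
a = 5502.2 − 0.6(7907) = 758
Equilibrium: Y = 758 + 0.6Y + 958.4
0.4Y = 1716.4, so Y = 1716.4/0.4 = 4291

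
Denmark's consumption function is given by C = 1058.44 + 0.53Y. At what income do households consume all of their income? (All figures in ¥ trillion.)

At break-even, C = Y: 1058.44 + 0.53Y = Y
0.47Y = 1058.44, so Y = 1058.44/0.47 = 2252

Y = 2252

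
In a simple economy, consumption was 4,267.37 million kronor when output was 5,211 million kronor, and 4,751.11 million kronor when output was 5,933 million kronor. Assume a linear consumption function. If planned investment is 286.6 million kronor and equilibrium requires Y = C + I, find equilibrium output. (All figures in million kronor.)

MPC = (4751.11 − 4267.37)/(5933 − 5211) = 483.74/722 = 0.67
a = 4267.37 − 0.67(5211) = 776
Equilibrium: Y = 776 + 0.67Y + 286.6
0.33Y = 1062.6, so Y = 1062.6/0.33 = 3220

Y = 3220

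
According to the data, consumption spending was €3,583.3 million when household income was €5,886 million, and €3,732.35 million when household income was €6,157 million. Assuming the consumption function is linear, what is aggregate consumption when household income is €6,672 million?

MPC = (3732.35 − 3583.3)/(6157 − 5886) = 149.05/271 = 0.55
a = 3583.3 − 0.55(5886) = 3583.3 − 3237.3 = 346
C = 346 + 0.55(6672) = 346 + 3669.6 = 4015.6

C = 4015.6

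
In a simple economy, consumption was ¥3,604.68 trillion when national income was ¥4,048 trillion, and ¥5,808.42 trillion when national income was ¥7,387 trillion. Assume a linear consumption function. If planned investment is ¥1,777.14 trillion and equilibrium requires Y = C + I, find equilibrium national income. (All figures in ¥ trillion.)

MPC = (5808.42 − 3604.68)/(7387 − 4048) = 2203.74/3339 = 0.66
a = 3604.68 − 0.66(4048) = 933
Equilibrium: Y = 933 + 0.66Y + 1777.14
0.34Y = 2710.14, so Y = 2710.14/0.34 = 7971

Y = 7971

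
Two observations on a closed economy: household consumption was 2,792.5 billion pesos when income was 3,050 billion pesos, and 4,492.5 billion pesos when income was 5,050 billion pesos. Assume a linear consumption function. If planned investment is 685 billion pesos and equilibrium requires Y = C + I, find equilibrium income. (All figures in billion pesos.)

Y = 5900

MPC = (4492.5 − 2792.5)/(5050 − 3050) = 1700/2000 = 0.85
a = 2792.5 − 0.85(3050) = 200
Equilibrium: Y = 200 + 0.85Y + 685
0.15Y = 885, so Y = 885/0.15 = 5900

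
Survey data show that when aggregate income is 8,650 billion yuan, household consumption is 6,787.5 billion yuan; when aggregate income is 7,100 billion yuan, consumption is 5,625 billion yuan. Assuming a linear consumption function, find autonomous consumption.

a = 300

MPC = ΔC/ΔY = (6787.5 − 5625)/(8650 − 7100) = 1162.5/1550 = 0.75
a = C − MPC·Y = 5625 − 0.75(7100) = 5625 − 5325 = 300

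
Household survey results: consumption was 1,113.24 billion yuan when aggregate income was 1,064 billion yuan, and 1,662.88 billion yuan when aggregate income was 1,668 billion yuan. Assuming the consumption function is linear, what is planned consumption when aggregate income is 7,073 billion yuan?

MPC = (1662.88 − 1113.24)/(1668 − 1064) = 549.64/604 = 0.91
a = 1113.24 − 0.91(1064) = 1113.24 − 968.24 = 145
C = 145 + 0.91(7073) = 145 + 6436.43 = 6581.43

C = 6581.43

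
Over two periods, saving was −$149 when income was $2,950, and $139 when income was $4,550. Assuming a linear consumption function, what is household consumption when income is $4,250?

C = 4165

MPS = ΔS/ΔY = (139 − (-149))/(4550 − 2950) = 288/1600 = 0.18
MPC = 1 − MPS = 0.82
Autonomous saving = -149 − 0.18(2950) = -680, so a = 680
C = 680 + 0.82(4250) = 680 + 3485 = 4165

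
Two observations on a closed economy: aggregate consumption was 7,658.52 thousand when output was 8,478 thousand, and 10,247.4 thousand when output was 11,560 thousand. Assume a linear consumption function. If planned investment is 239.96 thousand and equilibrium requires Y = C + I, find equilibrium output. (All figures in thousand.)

MPC = (10247.4 − 7658.52)/(11560 − 8478) = 2588.88/3082 = 0.84
a = 7658.52 − 0.84(8478) = 537
Equilibrium: Y = 537 + 0.84Y + 239.96
0.16Y = 776.96, so Y = 776.96/0.16 = 4856

Y = 4856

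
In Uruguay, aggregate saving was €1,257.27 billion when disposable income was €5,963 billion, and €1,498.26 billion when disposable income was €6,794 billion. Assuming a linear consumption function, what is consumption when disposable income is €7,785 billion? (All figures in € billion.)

MPS = ΔS/ΔY = (1498.26 − 1257.27)/(6794 − 5963) = 240.99/831 = 0.29
MPC = 1 − MPS = 0.71
Autonomous saving = 1257.27 − 0.29(5963) = -472, so a = 472
C = 472 + 0.71(7785) = 472 + 5527.35 = 5999.35

C = 5999.35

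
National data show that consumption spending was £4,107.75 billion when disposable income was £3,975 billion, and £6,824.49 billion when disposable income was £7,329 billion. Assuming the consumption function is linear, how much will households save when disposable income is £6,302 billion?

S = 309.38

MPC = (6824.49 − 4107.75)/(7329 − 3975) = 2716.74/3354 = 0.81
a = 4107.75 − 0.81(3975) = 4107.75 − 3219.75 = 888
C = 888 + 0.81(6302) = 5992.62
S = 6302 − 5992.62 = 309.38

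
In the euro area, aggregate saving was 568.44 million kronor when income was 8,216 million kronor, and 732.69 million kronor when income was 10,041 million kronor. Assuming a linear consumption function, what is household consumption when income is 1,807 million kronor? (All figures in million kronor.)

C = 1815.37

MPS = ΔS/ΔY = (732.69 − 568.44)/(10041 − 8216) = 164.25/1825 = 0.09
MPC = 1 − MPS = 0.91
Autonomous saving = 568.44 − 0.09(8216) = -171, so a = 171
C = 171 + 0.91(1807) = 171 + 1644.37 = 1815.37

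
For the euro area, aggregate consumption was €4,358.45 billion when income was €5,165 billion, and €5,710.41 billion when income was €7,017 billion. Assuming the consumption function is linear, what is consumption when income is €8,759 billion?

C = 6982.07

MPC = (5710.41 − 4358.45)/(7017 − 5165) = 1351.96/1852 = 0.73
a = 4358.45 − 0.73(5165) = 4358.45 − 3770.45 = 588
C = 588 + 0.73(8759) = 588 + 6394.07 = 6982.07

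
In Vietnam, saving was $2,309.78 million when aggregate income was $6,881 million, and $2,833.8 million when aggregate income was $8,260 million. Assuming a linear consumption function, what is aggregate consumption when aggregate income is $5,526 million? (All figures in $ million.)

C = 3731.12

MPS = ΔS/ΔY = (2833.8 − 2309.78)/(8260 − 6881) = 524.02/1379 = 0.38
MPC = 1 − MPS = 0.62
Autonomous saving = 2309.78 − 0.38(6881) = -305, so a = 305
C = 305 + 0.62(5526) = 305 + 3426.12 = 3731.12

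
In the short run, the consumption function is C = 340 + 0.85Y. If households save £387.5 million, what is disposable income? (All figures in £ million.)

Y = 4850

S = Y − C = -340 + 0.15Y
-340 + 0.15Y = 387.5, so 0.15Y = 727.5 and Y = 4850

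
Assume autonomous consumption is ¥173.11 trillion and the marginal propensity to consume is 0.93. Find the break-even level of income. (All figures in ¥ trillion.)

Y = 2473

At break-even, C = Y: 173.11 + 0.93Y = Y
0.07Y = 173.11, so Y = 173.11/0.07 = 2473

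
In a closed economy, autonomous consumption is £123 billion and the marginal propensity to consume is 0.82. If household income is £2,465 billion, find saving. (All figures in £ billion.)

C = 123 + 0.82(2465) = 123 + 2021.3 = 2144.3
S = Y − C = 2465 − 2144.3 = 320.7

S = 320.7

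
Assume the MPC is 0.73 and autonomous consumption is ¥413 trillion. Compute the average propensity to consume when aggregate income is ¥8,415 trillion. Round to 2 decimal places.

APC = 0.78

C = 413 + 0.73(8415) = 6555.95
APC = C/Y = 6555.95/8415 = 0.78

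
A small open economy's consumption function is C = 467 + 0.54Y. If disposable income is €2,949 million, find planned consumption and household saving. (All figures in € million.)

C = 467 + 0.54(2949) = 467 + 1592.46 = 2059.46
S = Y − C = 2949 − 2059.46 = 889.54

C = 2059.46; S = 889.54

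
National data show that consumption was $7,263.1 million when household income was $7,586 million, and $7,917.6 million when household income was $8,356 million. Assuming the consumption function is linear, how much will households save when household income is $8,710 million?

S = 491.5

MPC = (7917.6 − 7263.1)/(8356 − 7586) = 654.5/770 = 0.85
a = 7263.1 − 0.85(7586) = 7263.1 − 6448.1 = 815
C = 815 + 0.85(8710) = 8218.5
S = 8710 − 8218.5 = 491.5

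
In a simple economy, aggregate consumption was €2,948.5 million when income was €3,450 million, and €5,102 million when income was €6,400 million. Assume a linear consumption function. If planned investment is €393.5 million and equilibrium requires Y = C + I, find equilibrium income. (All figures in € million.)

Y = 3050

MPC = (5102 − 2948.5)/(6400 − 3450) = 2153.5/2950 = 0.73
a = 2948.5 − 0.73(3450) = 430
Equilibrium: Y = 430 + 0.73Y + 393.5
0.27Y = 823.5, so Y = 823.5/0.27 = 3050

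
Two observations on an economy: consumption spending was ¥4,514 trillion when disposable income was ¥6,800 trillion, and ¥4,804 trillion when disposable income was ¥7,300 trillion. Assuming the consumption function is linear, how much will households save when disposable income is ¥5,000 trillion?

MPC = (4804 − 4514)/(7300 − 6800) = 290/500 = 0.58
a = 4514 − 0.58(6800) = 4514 − 3944 = 570
C = 570 + 0.58(5000) = 3470
S = 5000 − 3470 = 1530

S = 1530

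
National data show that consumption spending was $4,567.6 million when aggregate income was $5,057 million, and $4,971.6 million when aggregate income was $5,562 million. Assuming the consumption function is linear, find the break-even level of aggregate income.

Y = 2610

MPC = (4971.6 − 4567.6)/(5562 − 5057) = 404/505 = 0.8
a = 4567.6 − 0.8(5057) = 4567.6 − 4045.6 = 522
Break-even: Y = a/(1−MPC) = 522/0.2 = 2610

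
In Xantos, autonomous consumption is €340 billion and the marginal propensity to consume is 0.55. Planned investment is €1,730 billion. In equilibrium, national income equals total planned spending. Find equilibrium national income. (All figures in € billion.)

Y = 4600

Y = C + I = 340 + 0.55Y + 1730
Y − 0.55Y = 2070
0.45Y = 2070, so Y = 2070/0.45 = 4600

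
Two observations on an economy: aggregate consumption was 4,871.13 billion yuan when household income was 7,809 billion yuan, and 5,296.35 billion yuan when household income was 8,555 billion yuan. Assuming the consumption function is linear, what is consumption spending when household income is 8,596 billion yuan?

MPC = (5296.35 − 4871.13)/(8555 − 7809) = 425.22/746 = 0.57
a = 4871.13 − 0.57(7809) = 4871.13 − 4451.13 = 420
C = 420 + 0.57(8596) = 420 + 4899.72 = 5319.72

C = 5319.72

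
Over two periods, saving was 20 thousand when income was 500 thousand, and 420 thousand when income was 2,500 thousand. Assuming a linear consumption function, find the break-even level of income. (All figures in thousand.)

MPS = ΔS/ΔY = (420 − 20)/(2500 − 500) = 400/2000 = 0.2
MPC = 1 − MPS = 0.8
From S(500) = 20: −a + 0.2(500) = 20, so a = 100 − 20 = 80
Break-even (S = 0): Y = a/MPS = 80/0.2 = 400

Y = 400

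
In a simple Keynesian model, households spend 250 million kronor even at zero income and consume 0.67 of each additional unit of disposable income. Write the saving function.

S = Y − C = Y − (250 + 0.67Y) = -250 + (1 − 0.67)Y

S = -250 + 0.33Y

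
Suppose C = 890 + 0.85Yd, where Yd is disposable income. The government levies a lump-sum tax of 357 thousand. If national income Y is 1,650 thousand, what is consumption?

Yd = Y − T = 1650 − 357 = 1293
C = 890 + 0.85(1293) = 890 + 1099.05 = 1989.05

C = 1989.05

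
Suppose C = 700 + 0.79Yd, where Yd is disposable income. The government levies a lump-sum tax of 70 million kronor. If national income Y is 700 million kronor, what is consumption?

C = 1197.7

Yd = Y − T = 700 − 70 = 630
C = 700 + 0.79(630) = 700 + 497.7 = 1197.7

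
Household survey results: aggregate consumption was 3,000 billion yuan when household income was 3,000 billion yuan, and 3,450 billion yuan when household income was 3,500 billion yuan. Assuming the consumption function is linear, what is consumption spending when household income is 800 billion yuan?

C = 1020

MPC = (3450 − 3000)/(3500 − 3000) = 450/500 = 0.9
a = 3000 − 0.9(3000) = 3000 − 2700 = 300
C = 300 + 0.9(800) = 300 + 720 = 1020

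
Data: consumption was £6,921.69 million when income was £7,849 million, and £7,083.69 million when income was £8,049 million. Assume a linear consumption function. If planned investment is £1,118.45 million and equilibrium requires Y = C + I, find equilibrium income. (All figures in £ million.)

MPC = (7083.69 − 6921.69)/(8049 − 7849) = 162/200 = 0.81
a = 6921.69 − 0.81(7849) = 564
Equilibrium: Y = 564 + 0.81Y + 1118.45
0.19Y = 1682.45, so Y = 1682.45/0.19 = 8855

Y = 8855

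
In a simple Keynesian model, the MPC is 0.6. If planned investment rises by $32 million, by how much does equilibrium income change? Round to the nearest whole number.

ΔY ≈ 80

The multiplier is 1/(1 − MPC) = 1/0.4.
ΔY = 32/0.4 = 80.00 ≈ 80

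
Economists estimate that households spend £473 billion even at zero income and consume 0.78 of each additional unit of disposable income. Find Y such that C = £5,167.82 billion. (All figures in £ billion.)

473 + 0.78Y = 5167.82
0.78Y = 4694.82, so Y = 4694.82/0.78 = 6019

Y = 6019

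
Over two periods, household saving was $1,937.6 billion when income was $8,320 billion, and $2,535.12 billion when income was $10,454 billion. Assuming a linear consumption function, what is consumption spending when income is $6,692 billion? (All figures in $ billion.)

C = 5210.24

MPS = ΔS/ΔY = (2535.12 − 1937.6)/(10454 − 8320) = 597.52/2134 = 0.28
MPC = 1 − MPS = 0.72
Autonomous saving = 1937.6 − 0.28(8320) = -392, so a = 392
C = 392 + 0.72(6692) = 392 + 4818.24 = 5210.24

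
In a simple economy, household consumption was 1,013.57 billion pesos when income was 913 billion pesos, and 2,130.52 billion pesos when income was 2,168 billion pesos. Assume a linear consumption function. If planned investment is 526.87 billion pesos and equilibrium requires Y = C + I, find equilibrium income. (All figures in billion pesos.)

MPC = (2130.52 − 1013.57)/(2168 − 913) = 1116.95/1255 = 0.89
a = 1013.57 − 0.89(913) = 201
Equilibrium: Y = 201 + 0.89Y + 526.87
0.11Y = 727.87, so Y = 727.87/0.11 = 6617

Y = 6617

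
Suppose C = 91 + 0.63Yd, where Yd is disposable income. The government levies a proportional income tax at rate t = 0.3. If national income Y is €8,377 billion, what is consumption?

Yd = (1 − 0.3)(8377) = 0.7(8377) = 5863.9
C = 91 + 0.63(5863.9) = 91 + 3694.257 = 3785.257

C = 3785.257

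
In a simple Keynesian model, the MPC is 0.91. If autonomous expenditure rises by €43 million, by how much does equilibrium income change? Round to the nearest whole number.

The multiplier is 1/(1 − MPC) = 1/0.09.
ΔY = 43/0.09 = 477.78 ≈ 478

ΔY ≈ 478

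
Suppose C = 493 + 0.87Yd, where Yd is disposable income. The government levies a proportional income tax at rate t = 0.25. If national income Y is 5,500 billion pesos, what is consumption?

C = 4081.75

Yd = (1 − 0.25)(5500) = 0.75(5500) = 4125
C = 493 + 0.87(4125) = 493 + 3588.75 = 4081.75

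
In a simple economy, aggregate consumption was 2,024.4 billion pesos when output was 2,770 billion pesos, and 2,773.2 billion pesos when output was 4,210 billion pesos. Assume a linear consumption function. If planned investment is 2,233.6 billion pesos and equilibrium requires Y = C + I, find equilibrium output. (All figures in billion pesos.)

Y = 5870

MPC = (2773.2 − 2024.4)/(4210 − 2770) = 748.8/1440 = 0.52
a = 2024.4 − 0.52(2770) = 584
Equilibrium: Y = 584 + 0.52Y + 2233.6
0.48Y = 2817.6, so Y = 2817.6/0.48 = 5870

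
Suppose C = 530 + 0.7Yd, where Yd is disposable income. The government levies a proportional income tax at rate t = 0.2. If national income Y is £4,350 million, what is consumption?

C = 2966

Yd = (1 − 0.2)(4350) = 0.8(4350) = 3480
C = 530 + 0.7(3480) = 530 + 2436 = 2966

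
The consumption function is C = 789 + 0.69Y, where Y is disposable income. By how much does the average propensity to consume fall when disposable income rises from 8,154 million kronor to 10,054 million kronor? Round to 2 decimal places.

At Y = 8154: C = 789 + 0.69(8154) = 6415.26, APC = 6415.26/8154 = 0.787
At Y = 10054: C = 7726.26, APC = 7726.26/10054 = 0.768
Fall in APC = 0.787 − 0.768 = 0.019 ≈ 0.02

ΔAPC = 0.02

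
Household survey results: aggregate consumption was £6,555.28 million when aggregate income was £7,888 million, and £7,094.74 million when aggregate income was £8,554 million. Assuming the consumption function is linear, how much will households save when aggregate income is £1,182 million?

S = 58.58

MPC = (7094.74 − 6555.28)/(8554 − 7888) = 539.46/666 = 0.81
a = 6555.28 − 0.81(7888) = 6555.28 − 6389.28 = 166
C = 166 + 0.81(1182) = 1123.42
S = 1182 − 1123.42 = 58.58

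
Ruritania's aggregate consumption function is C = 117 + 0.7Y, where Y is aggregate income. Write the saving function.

S = -117 + 0.3Y

S = Y − C = Y − (117 + 0.7Y) = -117 + (1 − 0.7)Y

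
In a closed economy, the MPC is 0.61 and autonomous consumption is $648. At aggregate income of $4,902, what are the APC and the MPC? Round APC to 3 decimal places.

APC = 0.742; MPC = 0.61

MPC = 0.61 (the slope of the consumption function)
C = 648 + 0.61(4902) = 3638.22, so APC = 3638.22/4902 = 0.742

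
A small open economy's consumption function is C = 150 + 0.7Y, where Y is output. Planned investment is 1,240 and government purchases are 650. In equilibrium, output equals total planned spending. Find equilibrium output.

Y = C + I + G = 150 + 0.7Y + 1240 + 650
Y − 0.7Y = 2040
0.3Y = 2040, so Y = 2040/0.3 = 6800

Y = 6800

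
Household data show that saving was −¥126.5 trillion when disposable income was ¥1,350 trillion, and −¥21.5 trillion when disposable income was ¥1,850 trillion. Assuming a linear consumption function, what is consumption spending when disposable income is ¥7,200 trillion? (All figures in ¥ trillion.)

MPS = ΔS/ΔY = (-21.5 − (-126.5))/(1850 − 1350) = 105/500 = 0.21
MPC = 1 − MPS = 0.79
Autonomous saving = -126.5 − 0.21(1350) = -410, so a = 410
C = 410 + 0.79(7200) = 410 + 5688 = 6098

C = 6098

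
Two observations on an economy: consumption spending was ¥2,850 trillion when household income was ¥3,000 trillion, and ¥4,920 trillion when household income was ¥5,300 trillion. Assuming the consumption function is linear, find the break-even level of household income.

MPC = (4920 − 2850)/(5300 − 3000) = 2070/2300 = 0.9
a = 2850 − 0.9(3000) = 2850 − 2700 = 150
Break-even: Y = a/(1−MPC) = 150/0.1 = 1500

Y = 1500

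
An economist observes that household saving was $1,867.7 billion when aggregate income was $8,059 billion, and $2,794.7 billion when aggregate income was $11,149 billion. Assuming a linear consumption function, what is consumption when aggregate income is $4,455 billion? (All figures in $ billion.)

MPS = ΔS/ΔY = (2794.7 − 1867.7)/(11149 − 8059) = 927/3090 = 0.3
MPC = 1 − MPS = 0.7
Autonomous saving = 1867.7 − 0.3(8059) = -550, so a = 550
C = 550 + 0.7(4455) = 550 + 3118.5 = 3668.5

C = 3668.5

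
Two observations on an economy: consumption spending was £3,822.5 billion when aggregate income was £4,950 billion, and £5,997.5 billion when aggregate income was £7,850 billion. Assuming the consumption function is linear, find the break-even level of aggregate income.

Y = 440

MPC = (5997.5 − 3822.5)/(7850 − 4950) = 2175/2900 = 0.75
a = 3822.5 − 0.75(4950) = 3822.5 − 3712.5 = 110
Break-even: Y = a/(1−MPC) = 110/0.25 = 440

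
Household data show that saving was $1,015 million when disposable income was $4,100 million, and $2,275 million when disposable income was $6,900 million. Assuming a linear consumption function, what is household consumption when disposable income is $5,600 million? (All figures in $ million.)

C = 3910

MPS = ΔS/ΔY = (2275 − 1015)/(6900 − 4100) = 1260/2800 = 0.45
MPC = 1 − MPS = 0.55
Autonomous saving = 1015 − 0.45(4100) = -830, so a = 830
C = 830 + 0.55(5600) = 830 + 3080 = 3910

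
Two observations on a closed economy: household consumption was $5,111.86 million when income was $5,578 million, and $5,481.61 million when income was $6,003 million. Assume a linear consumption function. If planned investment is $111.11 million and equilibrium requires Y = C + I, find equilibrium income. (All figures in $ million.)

Y = 2847

MPC = (5481.61 − 5111.86)/(6003 − 5578) = 369.75/425 = 0.87
a = 5111.86 − 0.87(5578) = 259
Equilibrium: Y = 259 + 0.87Y + 111.11
0.13Y = 370.11, so Y = 370.11/0.13 = 2847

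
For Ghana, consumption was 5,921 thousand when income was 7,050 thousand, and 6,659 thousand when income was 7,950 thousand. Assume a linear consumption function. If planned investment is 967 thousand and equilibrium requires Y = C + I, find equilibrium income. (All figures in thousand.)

MPC = (6659 − 5921)/(7950 − 7050) = 738/900 = 0.82
a = 5921 − 0.82(7050) = 140
Equilibrium: Y = 140 + 0.82Y + 967
0.18Y = 1107, so Y = 1107/0.18 = 6150

Y = 6150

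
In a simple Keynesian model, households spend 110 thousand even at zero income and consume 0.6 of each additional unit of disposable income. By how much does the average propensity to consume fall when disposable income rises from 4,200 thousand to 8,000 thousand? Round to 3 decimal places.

ΔAPC = 0.012

At Y = 4200: C = 110 + 0.6(4200) = 2630, APC = 2630/4200 = 0.6262
At Y = 8000: C = 4910, APC = 4910/8000 = 0.6138
Fall in APC = 0.6262 − 0.6138 = 0.0124 ≈ 0.012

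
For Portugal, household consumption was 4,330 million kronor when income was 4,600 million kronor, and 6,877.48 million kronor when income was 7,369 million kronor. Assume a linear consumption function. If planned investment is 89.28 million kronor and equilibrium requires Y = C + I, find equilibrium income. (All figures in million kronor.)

MPC = (6877.48 − 4330)/(7369 − 4600) = 2547.48/2769 = 0.92
a = 4330 − 0.92(4600) = 98
Equilibrium: Y = 98 + 0.92Y + 89.28
0.08Y = 187.28, so Y = 187.28/0.08 = 2341

Y = 2341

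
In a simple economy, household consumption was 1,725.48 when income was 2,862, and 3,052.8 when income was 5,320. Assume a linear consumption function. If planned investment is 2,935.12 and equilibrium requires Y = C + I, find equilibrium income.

Y = 6772

MPC = (3052.8 − 1725.48)/(5320 − 2862) = 1327.32/2458 = 0.54
a = 1725.48 − 0.54(2862) = 180
Equilibrium: Y = 180 + 0.54Y + 2935.12
0.46Y = 3115.12, so Y = 3115.12/0.46 = 6772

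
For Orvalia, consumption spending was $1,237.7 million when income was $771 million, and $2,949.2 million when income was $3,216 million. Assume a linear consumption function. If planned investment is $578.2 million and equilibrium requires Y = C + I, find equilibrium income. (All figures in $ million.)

MPC = (2949.2 − 1237.7)/(3216 − 771) = 1711.5/2445 = 0.7
a = 1237.7 − 0.7(771) = 698
Equilibrium: Y = 698 + 0.7Y + 578.2
0.3Y = 1276.2, so Y = 1276.2/0.3 = 4254

Y = 4254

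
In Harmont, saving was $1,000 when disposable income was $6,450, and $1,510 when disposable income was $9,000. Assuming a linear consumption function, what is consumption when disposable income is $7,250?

MPS = ΔS/ΔY = (1510 − 1000)/(9000 − 6450) = 510/2550 = 0.2
MPC = 1 − MPS = 0.8
Autonomous saving = 1000 − 0.2(6450) = -290, so a = 290
C = 290 + 0.8(7250) = 290 + 5800 = 6090

C = 6090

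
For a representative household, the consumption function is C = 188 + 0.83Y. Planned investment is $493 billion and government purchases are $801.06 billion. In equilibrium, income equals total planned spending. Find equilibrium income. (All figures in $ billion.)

Y = 8718

Y = C + I + G = 188 + 0.83Y + 493 + 801.06
Y − 0.83Y = 1482.06
0.17Y = 1482.06, so Y = 1482.06/0.17 = 8718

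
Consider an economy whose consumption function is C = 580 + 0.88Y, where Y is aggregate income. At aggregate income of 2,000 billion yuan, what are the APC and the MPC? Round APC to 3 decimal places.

MPC = 0.88 (the slope of the consumption function)
C = 580 + 0.88(2000) = 2340, so APC = 2340/2000 = 1.170

APC = 1.170; MPC = 0.88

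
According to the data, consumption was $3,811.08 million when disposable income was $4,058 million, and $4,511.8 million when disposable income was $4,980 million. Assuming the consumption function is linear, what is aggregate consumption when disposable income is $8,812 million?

MPC = (4511.8 − 3811.08)/(4980 − 4058) = 700.72/922 = 0.76
a = 3811.08 − 0.76(4058) = 3811.08 − 3084.08 = 727
C = 727 + 0.76(8812) = 727 + 6697.12 = 7424.12

C = 7424.12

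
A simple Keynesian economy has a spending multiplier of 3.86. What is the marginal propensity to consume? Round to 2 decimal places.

MPC = 0.74

k = 1/(1 − MPC), so 1 − MPC = 1/k = 1/3.86 = 0.2591
MPC = 1 − 0.2591 = 0.74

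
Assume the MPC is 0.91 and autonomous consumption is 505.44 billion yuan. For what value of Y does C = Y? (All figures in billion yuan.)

Y = 5616

At break-even, C = Y: 505.44 + 0.91Y = Y
0.09Y = 505.44, so Y = 505.44/0.09 = 5616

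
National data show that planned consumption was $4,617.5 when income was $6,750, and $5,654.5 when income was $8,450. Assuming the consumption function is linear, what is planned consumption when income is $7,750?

MPC = (5654.5 − 4617.5)/(8450 − 6750) = 1037/1700 = 0.61
a = 4617.5 − 0.61(6750) = 4617.5 − 4117.5 = 500
C = 500 + 0.61(7750) = 500 + 4727.5 = 5227.5

C = 5227.5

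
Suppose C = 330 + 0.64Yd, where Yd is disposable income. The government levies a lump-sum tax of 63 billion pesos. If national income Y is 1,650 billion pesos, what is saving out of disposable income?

S = 241.32

Yd = Y − T = 1650 − 63 = 1587
C = 330 + 0.64(1587) = 330 + 1015.68 = 1345.68
S = Yd − C = 1587 − 1345.68 = 241.32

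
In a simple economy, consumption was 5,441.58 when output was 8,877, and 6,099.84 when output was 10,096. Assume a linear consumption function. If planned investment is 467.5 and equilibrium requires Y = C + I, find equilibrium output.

Y = 2425

MPC = (6099.84 − 5441.58)/(10096 − 8877) = 658.26/1219 = 0.54
a = 5441.58 − 0.54(8877) = 648
Equilibrium: Y = 648 + 0.54Y + 467.5
0.46Y = 1115.5, so Y = 1115.5/0.46 = 2425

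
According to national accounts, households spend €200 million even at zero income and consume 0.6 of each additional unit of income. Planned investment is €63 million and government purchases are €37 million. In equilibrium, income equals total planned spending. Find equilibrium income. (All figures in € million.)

Y = 750

Y = C + I + G = 200 + 0.6Y + 63 + 37
Y − 0.6Y = 300
0.4Y = 300, so Y = 300/0.4 = 750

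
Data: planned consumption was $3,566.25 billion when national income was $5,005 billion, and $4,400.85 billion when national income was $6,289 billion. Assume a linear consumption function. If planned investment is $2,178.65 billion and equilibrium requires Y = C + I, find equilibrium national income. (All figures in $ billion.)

MPC = (4400.85 − 3566.25)/(6289 − 5005) = 834.6/1284 = 0.65
a = 3566.25 − 0.65(5005) = 313
Equilibrium: Y = 313 + 0.65Y + 2178.65
0.35Y = 2491.65, so Y = 2491.65/0.35 = 7119

Y = 7119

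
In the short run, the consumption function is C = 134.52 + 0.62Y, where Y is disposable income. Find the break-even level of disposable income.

Y = 354

At break-even, C = Y: 134.52 + 0.62Y = Y
0.38Y = 134.52, so Y = 134.52/0.38 = 354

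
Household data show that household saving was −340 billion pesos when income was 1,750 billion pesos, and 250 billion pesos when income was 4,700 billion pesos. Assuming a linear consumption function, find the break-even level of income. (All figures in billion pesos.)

Y = 3450

MPS = ΔS/ΔY = (250 − (-340))/(4700 − 1750) = 590/2950 = 0.2
MPC = 1 − MPS = 0.8
From S(1750) = -340: −a + 0.2(1750) = -340, so a = 350 − (-340) = 690
Break-even (S = 0): Y = a/MPS = 690/0.2 = 3450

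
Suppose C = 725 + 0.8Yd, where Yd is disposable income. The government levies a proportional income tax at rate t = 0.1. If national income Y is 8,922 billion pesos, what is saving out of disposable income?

Yd = (1 − 0.1)(8922) = 0.9(8922) = 8029.8
C = 725 + 0.8(8029.8) = 725 + 6423.84 = 7148.84
S = Yd − C = 8029.8 − 7148.84 = 880.96

S = 880.96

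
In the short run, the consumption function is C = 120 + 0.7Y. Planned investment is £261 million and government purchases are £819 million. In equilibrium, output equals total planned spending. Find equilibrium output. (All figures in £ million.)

Y = C + I + G = 120 + 0.7Y + 261 + 819
Y − 0.7Y = 1200
0.3Y = 1200, so Y = 1200/0.3 = 4000

Y = 4000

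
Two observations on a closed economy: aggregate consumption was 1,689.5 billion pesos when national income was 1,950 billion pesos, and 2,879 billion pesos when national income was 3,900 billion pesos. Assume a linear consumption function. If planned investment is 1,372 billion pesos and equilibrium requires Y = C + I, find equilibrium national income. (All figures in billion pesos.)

MPC = (2879 − 1689.5)/(3900 − 1950) = 1189.5/1950 = 0.61
a = 1689.5 − 0.61(1950) = 500
Equilibrium: Y = 500 + 0.61Y + 1372
0.39Y = 1872, so Y = 1872/0.39 = 4800

Y = 4800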